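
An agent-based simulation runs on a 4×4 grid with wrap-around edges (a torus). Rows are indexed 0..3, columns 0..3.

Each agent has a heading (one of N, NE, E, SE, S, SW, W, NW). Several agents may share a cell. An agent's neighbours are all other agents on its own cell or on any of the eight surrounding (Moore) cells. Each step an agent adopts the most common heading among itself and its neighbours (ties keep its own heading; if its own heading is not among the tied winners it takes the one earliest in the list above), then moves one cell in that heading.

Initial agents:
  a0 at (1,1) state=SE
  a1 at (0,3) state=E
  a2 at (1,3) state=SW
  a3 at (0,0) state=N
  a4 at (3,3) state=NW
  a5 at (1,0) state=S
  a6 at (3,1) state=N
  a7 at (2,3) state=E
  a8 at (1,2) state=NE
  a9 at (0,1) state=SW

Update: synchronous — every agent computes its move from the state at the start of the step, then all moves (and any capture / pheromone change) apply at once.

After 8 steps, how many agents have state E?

10

t=1: a0@(2,2):SE a1@(0,0):E a2@(1,0):E a3@(3,0):N a4@(3,0):E a5@(1,1):E a6@(2,1):N a7@(2,0):E a8@(1,3):E a9@(3,1):N
t=2: a0@(1,2):N a1@(0,1):E a2@(1,1):E a3@(2,0):N a4@(3,1):E a5@(1,2):E a6@(2,2):E a7@(2,1):E a8@(1,0):E a9@(2,1):N
t=3: a0@(1,3):E a1@(0,2):E a2@(1,2):E a3@(2,1):E a4@(3,2):E a5@(1,3):E a6@(2,3):E a7@(2,2):E a8@(1,1):E a9@(2,2):E
t=4: a0@(1,0):E a1@(0,3):E a2@(1,3):E a3@(2,2):E a4@(3,3):E a5@(1,0):E a6@(2,0):E a7@(2,3):E a8@(1,2):E a9@(2,3):E
t=5: a0@(1,1):E a1@(0,0):E a2@(1,0):E a3@(2,3):E a4@(3,0):E a5@(1,1):E a6@(2,1):E a7@(2,0):E a8@(1,3):E a9@(2,0):E
t=6: a0@(1,2):E a1@(0,1):E a2@(1,1):E a3@(2,0):E a4@(3,1):E a5@(1,2):E a6@(2,2):E a7@(2,1):E a8@(1,0):E a9@(2,1):E
t=7: a0@(1,3):E a1@(0,2):E a2@(1,2):E a3@(2,1):E a4@(3,2):E a5@(1,3):E a6@(2,3):E a7@(2,2):E a8@(1,1):E a9@(2,2):E
t=8: a0@(1,0):E a1@(0,3):E a2@(1,3):E a3@(2,2):E a4@(3,3):E a5@(1,0):E a6@(2,0):E a7@(2,3):E a8@(1,2):E a9@(2,3):E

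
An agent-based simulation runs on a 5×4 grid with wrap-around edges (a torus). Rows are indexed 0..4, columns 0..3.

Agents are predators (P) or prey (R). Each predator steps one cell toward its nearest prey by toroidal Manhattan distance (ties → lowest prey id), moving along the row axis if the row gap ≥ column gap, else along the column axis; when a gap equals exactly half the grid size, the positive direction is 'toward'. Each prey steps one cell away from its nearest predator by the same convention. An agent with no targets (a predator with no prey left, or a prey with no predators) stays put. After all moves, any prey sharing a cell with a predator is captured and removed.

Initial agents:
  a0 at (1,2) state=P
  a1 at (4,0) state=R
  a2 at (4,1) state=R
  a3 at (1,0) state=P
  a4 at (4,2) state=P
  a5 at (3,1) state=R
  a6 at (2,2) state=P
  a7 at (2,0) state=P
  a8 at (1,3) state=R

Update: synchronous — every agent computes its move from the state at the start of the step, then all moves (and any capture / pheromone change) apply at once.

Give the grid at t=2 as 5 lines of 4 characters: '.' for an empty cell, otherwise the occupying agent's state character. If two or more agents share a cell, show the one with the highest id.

....
PR..
..P.
....
P..R

t=1: a0@(1,3):P a2@(4,0):R a3@(1,3):P a4@(4,1):P a5@(2,1):R a6@(3,2):P a7@(3,0):P a8@(1,0):R
t=2: a0@(1,0):P a2@(4,3):R a3@(1,0):P a4@(4,0):P a5@(1,1):R a6@(2,2):P a7@(4,0):P a8@(1,1):R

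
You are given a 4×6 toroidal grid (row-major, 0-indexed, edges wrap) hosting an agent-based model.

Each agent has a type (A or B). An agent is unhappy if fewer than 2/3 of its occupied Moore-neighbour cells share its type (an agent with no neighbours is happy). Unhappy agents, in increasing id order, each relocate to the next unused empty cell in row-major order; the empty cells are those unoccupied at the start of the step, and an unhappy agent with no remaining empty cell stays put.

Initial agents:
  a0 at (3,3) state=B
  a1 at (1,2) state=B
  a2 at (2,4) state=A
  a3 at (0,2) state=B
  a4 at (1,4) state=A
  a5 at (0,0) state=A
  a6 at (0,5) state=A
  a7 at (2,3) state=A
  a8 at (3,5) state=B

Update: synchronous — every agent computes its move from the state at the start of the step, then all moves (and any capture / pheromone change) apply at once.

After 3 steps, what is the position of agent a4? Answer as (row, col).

t=1: a0@(0,1):B a1@(0,3):B a2@(0,4):A a3@(0,2):B a4@(1,4):A a5@(1,0):A a6@(0,5):A a7@(1,1):A a8@(1,3):B
t=2: a0@(0,0):B a1@(1,2):B a2@(1,5):A a3@(0,2):B a4@(2,0):A a5@(1,0):A a6@(0,5):A a7@(2,1):A a8@(2,2):B
t=3: a0@(0,1):B a1@(1,2):B a2@(1,5):A a3@(0,2):B a4@(2,0):A a5@(1,0):A a6@(0,5):A a7@(0,3):A a8@(0,4):B

(2, 0)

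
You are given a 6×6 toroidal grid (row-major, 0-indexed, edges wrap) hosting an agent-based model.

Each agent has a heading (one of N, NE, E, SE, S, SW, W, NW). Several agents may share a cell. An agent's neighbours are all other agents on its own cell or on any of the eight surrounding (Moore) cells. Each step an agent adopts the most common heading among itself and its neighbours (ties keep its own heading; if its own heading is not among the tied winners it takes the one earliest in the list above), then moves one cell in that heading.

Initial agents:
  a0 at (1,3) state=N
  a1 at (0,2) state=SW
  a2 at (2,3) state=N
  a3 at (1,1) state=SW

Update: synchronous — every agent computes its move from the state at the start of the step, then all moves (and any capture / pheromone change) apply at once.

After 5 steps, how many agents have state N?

t=1: a0@(0,3):N a1@(1,1):SW a2@(1,3):N a3@(2,0):SW
t=2: a0@(5,3):N a1@(2,0):SW a2@(0,3):N a3@(3,5):SW
t=3: a0@(4,3):N a1@(3,5):SW a2@(5,3):N a3@(4,4):SW
t=4: a0@(3,3):N a1@(4,4):SW a2@(4,3):N a3@(5,3):SW
t=5: a0@(2,3):N a1@(5,3):SW a2@(3,3):N a3@(0,2):SW

2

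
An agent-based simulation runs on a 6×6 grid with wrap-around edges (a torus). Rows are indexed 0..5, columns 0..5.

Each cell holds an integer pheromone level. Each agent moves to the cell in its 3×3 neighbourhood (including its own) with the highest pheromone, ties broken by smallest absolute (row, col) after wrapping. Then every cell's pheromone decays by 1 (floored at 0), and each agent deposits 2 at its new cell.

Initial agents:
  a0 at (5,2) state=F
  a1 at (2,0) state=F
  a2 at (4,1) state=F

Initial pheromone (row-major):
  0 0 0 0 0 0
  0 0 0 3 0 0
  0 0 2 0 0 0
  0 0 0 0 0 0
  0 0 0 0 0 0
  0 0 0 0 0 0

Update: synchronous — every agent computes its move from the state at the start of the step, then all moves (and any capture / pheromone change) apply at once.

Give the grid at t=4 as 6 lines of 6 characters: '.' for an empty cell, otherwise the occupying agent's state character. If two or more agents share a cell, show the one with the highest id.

t=1: a0@(0,1) a1@(1,0) a2@(3,0) | pheromone: 0 2 0 0 0 0 / 2 0 0 2 0 0 / 0 0 1 0 0 0 / 2 0 0 0 0 0 / 0 0 0 0 0 0 / 0 0 0 0 0 0
t=2: a0@(0,1) a1@(0,1) a2@(3,0) | pheromone: 0 5 0 0 0 0 / 1 0 0 1 0 0 / 0 0 0 0 0 0 / 3 0 0 0 0 0 / 0 0 0 0 0 0 / 0 0 0 0 0 0
t=3: a0@(0,1) a1@(0,1) a2@(3,0) | pheromone: 0 8 0 0 0 0 / 0 0 0 0 0 0 / 0 0 0 0 0 0 / 4 0 0 0 0 0 / 0 0 0 0 0 0 / 0 0 0 0 0 0
t=4: a0@(0,1) a1@(0,1) a2@(3,0) | pheromone: 0 11 0 0 0 0 / 0 0 0 0 0 0 / 0 0 0 0 0 0 / 5 0 0 0 0 0 / 0 0 0 0 0 0 / 0 0 0 0 0 0

.F....
......
......
F.....
......
......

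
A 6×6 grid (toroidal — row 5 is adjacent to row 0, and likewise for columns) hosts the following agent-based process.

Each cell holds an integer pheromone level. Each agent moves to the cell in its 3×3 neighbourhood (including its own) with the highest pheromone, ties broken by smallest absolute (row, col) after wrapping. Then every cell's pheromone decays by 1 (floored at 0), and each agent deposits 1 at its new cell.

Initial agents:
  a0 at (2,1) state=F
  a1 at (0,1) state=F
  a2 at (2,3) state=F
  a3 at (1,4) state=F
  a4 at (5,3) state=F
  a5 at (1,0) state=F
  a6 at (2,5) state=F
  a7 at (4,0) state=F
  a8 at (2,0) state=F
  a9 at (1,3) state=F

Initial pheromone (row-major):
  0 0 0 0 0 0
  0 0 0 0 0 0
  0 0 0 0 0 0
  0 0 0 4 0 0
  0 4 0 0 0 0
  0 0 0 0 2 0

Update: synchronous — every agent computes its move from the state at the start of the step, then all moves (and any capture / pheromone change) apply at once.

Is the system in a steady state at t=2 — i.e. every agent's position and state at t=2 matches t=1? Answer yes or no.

t=1: a0@(1,0) a1@(0,0) a2@(3,3) a3@(0,3) a4@(5,4) a5@(0,0) a6@(1,0) a7@(4,1) a8@(1,0) a9@(0,2) | pheromone: 2 0 1 1 0 0 / 3 0 0 0 0 0 / 0 0 0 0 0 0 / 0 0 0 4 0 0 / 0 4 0 0 0 0 / 0 0 0 0 2 0
t=2: a0@(1,0) a1@(1,0) a2@(3,3) a3@(5,4) a4@(5,4) a5@(1,0) a6@(1,0) a7@(4,1) a8@(1,0) a9@(0,2) | pheromone: 1 0 1 0 0 0 / 7 0 0 0 0 0 / 0 0 0 0 0 0 / 0 0 0 4 0 0 / 0 4 0 0 0 0 / 0 0 0 0 3 0

no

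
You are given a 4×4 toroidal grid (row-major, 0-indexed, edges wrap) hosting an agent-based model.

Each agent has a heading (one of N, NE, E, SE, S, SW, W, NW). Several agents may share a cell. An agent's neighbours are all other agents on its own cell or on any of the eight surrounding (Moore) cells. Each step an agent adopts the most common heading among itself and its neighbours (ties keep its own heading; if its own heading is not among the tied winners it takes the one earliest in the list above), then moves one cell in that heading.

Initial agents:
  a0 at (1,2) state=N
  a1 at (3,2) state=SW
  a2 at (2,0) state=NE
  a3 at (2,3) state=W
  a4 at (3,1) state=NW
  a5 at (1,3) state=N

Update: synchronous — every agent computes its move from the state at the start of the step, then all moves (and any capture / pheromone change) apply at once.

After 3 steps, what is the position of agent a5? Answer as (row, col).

(2, 3)

t=1: a0@(0,2):N a1@(0,1):SW a2@(1,1):NE a3@(1,3):N a4@(2,0):NW a5@(0,3):N
t=2: a0@(3,2):N a1@(1,0):SW a2@(0,2):NE a3@(0,3):N a4@(1,3):NW a5@(3,3):N
t=3: a0@(2,2):N a1@(2,3):SW a2@(3,2):N a3@(3,3):N a4@(0,2):NW a5@(2,3):N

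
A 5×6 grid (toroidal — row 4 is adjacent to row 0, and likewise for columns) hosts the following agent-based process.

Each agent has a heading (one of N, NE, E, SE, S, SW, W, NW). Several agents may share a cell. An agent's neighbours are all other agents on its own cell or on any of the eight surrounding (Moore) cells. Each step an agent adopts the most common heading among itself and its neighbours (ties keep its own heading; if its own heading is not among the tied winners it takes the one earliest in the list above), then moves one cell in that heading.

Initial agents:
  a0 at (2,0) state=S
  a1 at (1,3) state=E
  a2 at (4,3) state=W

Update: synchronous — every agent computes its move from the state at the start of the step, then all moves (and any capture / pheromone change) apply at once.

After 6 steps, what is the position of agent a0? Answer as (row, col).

t=1: a0@(3,0):S a1@(1,4):E a2@(4,2):W
t=2: a0@(4,0):S a1@(1,5):E a2@(4,1):W
t=3: a0@(0,0):S a1@(1,0):E a2@(4,0):W
t=4: a0@(1,0):S a1@(1,1):E a2@(4,5):W
t=5: a0@(2,0):S a1@(1,2):E a2@(4,4):W
t=6: a0@(3,0):S a1@(1,3):E a2@(4,3):W

(3, 0)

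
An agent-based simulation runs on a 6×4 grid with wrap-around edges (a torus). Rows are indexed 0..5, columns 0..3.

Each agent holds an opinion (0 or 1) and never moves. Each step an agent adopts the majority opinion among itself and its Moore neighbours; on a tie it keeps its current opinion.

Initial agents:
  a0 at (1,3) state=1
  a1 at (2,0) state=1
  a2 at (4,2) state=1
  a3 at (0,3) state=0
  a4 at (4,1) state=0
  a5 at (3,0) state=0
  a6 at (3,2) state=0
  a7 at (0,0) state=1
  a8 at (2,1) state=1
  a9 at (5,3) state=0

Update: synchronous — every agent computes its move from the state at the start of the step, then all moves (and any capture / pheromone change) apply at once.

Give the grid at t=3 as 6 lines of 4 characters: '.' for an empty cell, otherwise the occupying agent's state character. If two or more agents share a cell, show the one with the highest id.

1..0
...1
11..
0.0.
.00.
...0

t=1: a0@(1,3):1 a1@(2,0):1 a2@(4,2):0 a3@(0,3):0 a4@(4,1):0 a5@(3,0):0 a6@(3,2):0 a7@(0,0):1 a8@(2,1):1 a9@(5,3):0
t=2: (unchanged — steady state)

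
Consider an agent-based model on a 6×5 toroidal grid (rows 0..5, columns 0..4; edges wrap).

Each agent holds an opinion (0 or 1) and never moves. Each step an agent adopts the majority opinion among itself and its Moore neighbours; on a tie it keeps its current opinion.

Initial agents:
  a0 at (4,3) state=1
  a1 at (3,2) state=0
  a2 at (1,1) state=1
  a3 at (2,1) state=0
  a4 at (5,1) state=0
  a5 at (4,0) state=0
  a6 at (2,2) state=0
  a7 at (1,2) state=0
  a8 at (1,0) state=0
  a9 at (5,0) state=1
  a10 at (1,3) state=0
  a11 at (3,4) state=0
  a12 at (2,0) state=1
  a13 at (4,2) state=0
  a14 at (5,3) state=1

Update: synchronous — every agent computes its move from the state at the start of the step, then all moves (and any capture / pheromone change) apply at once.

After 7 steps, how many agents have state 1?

0

t=1: a0@(4,3):0 a1@(3,2):0 a2@(1,1):0 a3@(2,1):0 a4@(5,1):0 a5@(4,0):0 a6@(2,2):0 a7@(1,2):0 a8@(1,0):0 a9@(5,0):0 a10@(1,3):0 a11@(3,4):0 a12@(2,0):0 a13@(4,2):0 a14@(5,3):1
t=2: a0@(4,3):0 a1@(3,2):0 a2@(1,1):0 a3@(2,1):0 a4@(5,1):0 a5@(4,0):0 a6@(2,2):0 a7@(1,2):0 a8@(1,0):0 a9@(5,0):0 a10@(1,3):0 a11@(3,4):0 a12@(2,0):0 a13@(4,2):0 a14@(5,3):0
t=3: (unchanged — steady state)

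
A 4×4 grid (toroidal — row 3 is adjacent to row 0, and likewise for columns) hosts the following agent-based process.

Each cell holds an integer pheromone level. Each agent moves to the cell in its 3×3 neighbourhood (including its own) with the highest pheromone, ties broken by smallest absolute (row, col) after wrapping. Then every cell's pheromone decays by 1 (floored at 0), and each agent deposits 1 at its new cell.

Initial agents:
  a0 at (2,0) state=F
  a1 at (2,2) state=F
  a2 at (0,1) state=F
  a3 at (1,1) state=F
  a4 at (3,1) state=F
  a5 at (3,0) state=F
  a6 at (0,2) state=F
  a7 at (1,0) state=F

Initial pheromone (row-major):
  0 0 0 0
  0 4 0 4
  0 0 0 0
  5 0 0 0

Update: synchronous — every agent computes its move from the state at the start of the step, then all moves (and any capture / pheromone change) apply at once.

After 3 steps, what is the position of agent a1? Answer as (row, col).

t=1: a0@(3,0) a1@(1,1) a2@(3,0) a3@(1,1) a4@(3,0) a5@(3,0) a6@(1,1) a7@(1,1) | pheromone: 0 0 0 0 / 0 7 0 3 / 0 0 0 0 / 8 0 0 0
t=2: a0@(3,0) a1@(1,1) a2@(3,0) a3@(1,1) a4@(3,0) a5@(3,0) a6@(1,1) a7@(1,1) | pheromone: 0 0 0 0 / 0 10 0 2 / 0 0 0 0 / 11 0 0 0
t=3: a0@(3,0) a1@(1,1) a2@(3,0) a3@(1,1) a4@(3,0) a5@(3,0) a6@(1,1) a7@(1,1) | pheromone: 0 0 0 0 / 0 13 0 1 / 0 0 0 0 / 14 0 0 0

(1, 1)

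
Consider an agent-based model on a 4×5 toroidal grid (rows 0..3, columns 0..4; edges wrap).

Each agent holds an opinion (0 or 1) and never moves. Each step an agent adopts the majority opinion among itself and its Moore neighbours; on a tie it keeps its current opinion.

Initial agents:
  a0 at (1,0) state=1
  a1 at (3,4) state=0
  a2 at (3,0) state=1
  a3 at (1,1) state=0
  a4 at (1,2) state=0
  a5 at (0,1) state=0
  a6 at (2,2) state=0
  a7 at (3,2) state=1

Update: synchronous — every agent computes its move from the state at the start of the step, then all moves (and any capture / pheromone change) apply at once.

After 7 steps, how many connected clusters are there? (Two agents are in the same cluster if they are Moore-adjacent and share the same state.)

1

t=1: a0@(1,0):0 a1@(3,4):0 a2@(3,0):0 a3@(1,1):0 a4@(1,2):0 a5@(0,1):0 a6@(2,2):0 a7@(3,2):0
t=2: (unchanged — steady state)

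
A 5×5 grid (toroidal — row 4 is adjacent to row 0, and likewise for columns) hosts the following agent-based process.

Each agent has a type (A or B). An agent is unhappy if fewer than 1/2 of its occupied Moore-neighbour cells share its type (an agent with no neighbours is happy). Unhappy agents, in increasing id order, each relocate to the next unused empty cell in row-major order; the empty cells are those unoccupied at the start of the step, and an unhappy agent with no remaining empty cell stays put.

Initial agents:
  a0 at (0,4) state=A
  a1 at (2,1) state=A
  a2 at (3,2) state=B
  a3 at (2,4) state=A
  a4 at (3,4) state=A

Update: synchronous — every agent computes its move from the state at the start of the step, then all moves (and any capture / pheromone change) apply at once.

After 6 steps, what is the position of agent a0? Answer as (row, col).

(0, 4)

t=1: a0@(0,4):A a1@(0,0):A a2@(0,1):B a3@(2,4):A a4@(3,4):A
t=2: a0@(0,4):A a1@(0,0):A a2@(0,2):B a3@(2,4):A a4@(3,4):A
t=3: (unchanged — steady state)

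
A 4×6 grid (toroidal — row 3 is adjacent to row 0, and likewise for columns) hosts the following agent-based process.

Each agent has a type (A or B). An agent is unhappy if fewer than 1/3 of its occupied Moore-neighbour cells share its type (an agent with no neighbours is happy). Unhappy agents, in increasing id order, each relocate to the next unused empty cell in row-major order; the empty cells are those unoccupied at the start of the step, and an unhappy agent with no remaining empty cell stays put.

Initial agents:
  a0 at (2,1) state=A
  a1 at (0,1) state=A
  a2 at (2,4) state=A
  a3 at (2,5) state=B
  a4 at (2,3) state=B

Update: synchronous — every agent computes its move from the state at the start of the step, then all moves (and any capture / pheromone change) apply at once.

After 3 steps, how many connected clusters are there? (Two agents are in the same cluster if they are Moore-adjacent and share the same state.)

t=1: a0@(2,1):A a1@(0,1):A a2@(0,0):A a3@(0,2):B a4@(0,3):B
t=2: (unchanged — steady state)

3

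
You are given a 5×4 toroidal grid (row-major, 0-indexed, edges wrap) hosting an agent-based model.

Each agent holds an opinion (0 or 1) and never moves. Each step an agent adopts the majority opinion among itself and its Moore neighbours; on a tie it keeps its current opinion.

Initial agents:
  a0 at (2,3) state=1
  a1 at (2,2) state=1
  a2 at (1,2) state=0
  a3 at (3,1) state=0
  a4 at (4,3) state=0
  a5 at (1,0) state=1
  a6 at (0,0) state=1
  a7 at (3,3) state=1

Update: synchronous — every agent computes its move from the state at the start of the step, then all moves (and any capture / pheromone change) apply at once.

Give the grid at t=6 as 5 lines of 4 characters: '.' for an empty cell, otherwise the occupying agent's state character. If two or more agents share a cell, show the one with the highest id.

1...
1.1.
..11
.0.1
...1

t=1: a0@(2,3):1 a1@(2,2):1 a2@(1,2):1 a3@(3,1):0 a4@(4,3):1 a5@(1,0):1 a6@(0,0):1 a7@(3,3):1
t=2: (unchanged — steady state)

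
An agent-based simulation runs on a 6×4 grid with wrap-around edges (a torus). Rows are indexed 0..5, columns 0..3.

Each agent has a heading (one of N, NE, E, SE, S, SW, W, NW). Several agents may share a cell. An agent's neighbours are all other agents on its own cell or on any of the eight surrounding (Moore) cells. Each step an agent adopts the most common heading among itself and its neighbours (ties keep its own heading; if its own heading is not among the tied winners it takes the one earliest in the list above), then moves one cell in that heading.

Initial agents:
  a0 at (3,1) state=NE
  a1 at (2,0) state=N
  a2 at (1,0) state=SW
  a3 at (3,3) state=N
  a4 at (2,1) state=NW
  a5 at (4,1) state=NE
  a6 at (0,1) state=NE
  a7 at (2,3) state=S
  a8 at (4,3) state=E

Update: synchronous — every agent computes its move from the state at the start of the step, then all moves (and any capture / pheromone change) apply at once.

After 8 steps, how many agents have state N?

8

t=1: a0@(2,2):NE a1@(1,0):N a2@(2,3):SW a3@(2,3):N a4@(1,0):NW a5@(3,2):NE a6@(5,2):NE a7@(1,3):N a8@(4,0):E
t=2: a0@(1,3):NE a1@(0,0):N a2@(1,3):N a3@(1,3):N a4@(0,0):N a5@(2,3):NE a6@(4,3):NE a7@(0,3):N a8@(4,1):E
t=3: a0@(0,3):N a1@(5,0):N a2@(0,3):N a3@(0,3):N a4@(5,0):N a5@(1,0):NE a6@(3,0):NE a7@(5,3):N a8@(4,2):E
t=4: a0@(5,3):N a1@(4,0):N a2@(5,3):N a3@(5,3):N a4@(4,0):N a5@(0,0):N a6@(2,1):NE a7@(4,3):N a8@(4,3):E
t=5: a0@(4,3):N a1@(3,0):N a2@(4,3):N a3@(4,3):N a4@(3,0):N a5@(5,0):N a6@(1,2):NE a7@(3,3):N a8@(3,3):N
t=6: a0@(3,3):N a1@(2,0):N a2@(3,3):N a3@(3,3):N a4@(2,0):N a5@(4,0):N a6@(0,3):NE a7@(2,3):N a8@(2,3):N
t=7: a0@(2,3):N a1@(1,0):N a2@(2,3):N a3@(2,3):N a4@(1,0):N a5@(3,0):N a6@(5,0):NE a7@(1,3):N a8@(1,3):N
t=8: a0@(1,3):N a1@(0,0):N a2@(1,3):N a3@(1,3):N a4@(0,0):N a5@(2,0):N a6@(4,1):NE a7@(0,3):N a8@(0,3):N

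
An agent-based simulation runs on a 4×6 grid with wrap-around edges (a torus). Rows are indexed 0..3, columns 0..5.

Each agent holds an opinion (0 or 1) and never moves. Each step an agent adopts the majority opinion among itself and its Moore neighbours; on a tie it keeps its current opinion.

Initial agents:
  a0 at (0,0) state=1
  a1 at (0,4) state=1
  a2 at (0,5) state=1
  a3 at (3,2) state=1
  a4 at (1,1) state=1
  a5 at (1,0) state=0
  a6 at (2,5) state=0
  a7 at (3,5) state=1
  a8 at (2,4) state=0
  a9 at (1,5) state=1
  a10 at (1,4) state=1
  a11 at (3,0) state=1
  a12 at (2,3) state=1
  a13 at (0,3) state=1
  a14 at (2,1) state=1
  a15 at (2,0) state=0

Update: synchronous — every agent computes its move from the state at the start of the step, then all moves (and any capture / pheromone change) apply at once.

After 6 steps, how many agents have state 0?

t=1: a0@(0,0):1 a1@(0,4):1 a2@(0,5):1 a3@(3,2):1 a4@(1,1):1 a5@(1,0):1 a6@(2,5):0 a7@(3,5):1 a8@(2,4):1 a9@(1,5):1 a10@(1,4):1 a11@(3,0):1 a12@(2,3):1 a13@(0,3):1 a14@(2,1):1 a15@(2,0):1
t=2: a0@(0,0):1 a1@(0,4):1 a2@(0,5):1 a3@(3,2):1 a4@(1,1):1 a5@(1,0):1 a6@(2,5):1 a7@(3,5):1 a8@(2,4):1 a9@(1,5):1 a10@(1,4):1 a11@(3,0):1 a12@(2,3):1 a13@(0,3):1 a14@(2,1):1 a15@(2,0):1
t=3: (unchanged — steady state)

0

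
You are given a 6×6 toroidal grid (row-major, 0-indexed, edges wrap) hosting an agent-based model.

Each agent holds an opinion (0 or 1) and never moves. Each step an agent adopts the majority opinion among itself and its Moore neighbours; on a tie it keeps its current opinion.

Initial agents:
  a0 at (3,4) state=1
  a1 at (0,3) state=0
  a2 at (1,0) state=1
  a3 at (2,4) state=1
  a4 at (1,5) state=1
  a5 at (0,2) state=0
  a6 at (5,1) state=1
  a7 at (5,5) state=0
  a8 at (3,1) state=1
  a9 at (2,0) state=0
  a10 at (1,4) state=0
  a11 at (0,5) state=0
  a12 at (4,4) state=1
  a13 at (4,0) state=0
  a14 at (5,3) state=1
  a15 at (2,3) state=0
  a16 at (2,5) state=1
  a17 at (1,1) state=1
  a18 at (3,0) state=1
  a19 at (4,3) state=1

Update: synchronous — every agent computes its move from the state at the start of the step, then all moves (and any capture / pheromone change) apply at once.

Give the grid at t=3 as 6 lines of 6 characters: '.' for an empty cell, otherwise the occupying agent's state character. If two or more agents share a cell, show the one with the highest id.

..10.0
11..01
1..011
11..1.
1..11.
.1.1.0

t=1: a0@(3,4):1 a1@(0,3):0 a2@(1,0):1 a3@(2,4):1 a4@(1,5):1 a5@(0,2):1 a6@(5,1):0 a7@(5,5):0 a8@(3,1):1 a9@(2,0):1 a10@(1,4):0 a11@(0,5):0 a12@(4,4):1 a13@(4,0):1 a14@(5,3):1 a15@(2,3):0 a16@(2,5):1 a17@(1,1):1 a18@(3,0):1 a19@(4,3):1
t=2: a0@(3,4):1 a1@(0,3):0 a2@(1,0):1 a3@(2,4):1 a4@(1,5):1 a5@(0,2):1 a6@(5,1):1 a7@(5,5):0 a8@(3,1):1 a9@(2,0):1 a10@(1,4):0 a11@(0,5):0 a12@(4,4):1 a13@(4,0):1 a14@(5,3):1 a15@(2,3):0 a16@(2,5):1 a17@(1,1):1 a18@(3,0):1 a19@(4,3):1
t=3: (unchanged — steady state)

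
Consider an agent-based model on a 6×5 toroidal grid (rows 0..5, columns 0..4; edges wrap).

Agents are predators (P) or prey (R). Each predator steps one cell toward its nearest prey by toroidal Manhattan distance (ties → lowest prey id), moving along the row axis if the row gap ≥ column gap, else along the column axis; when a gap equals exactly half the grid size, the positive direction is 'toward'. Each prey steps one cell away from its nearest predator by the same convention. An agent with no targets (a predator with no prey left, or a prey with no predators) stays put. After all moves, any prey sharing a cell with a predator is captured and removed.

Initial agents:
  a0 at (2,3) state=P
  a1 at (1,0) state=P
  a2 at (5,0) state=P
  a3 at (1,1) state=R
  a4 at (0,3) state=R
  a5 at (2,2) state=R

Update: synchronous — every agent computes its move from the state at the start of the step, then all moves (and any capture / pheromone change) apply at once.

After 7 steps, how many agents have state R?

3

t=1: a0@(2,2):P a1@(1,1):P a2@(0,0):P a3@(1,2):R a4@(5,3):R a5@(2,1):R
t=2: a0@(1,2):P a1@(1,2):P a2@(0,1):P a3@(0,2):R a4@(5,2):R a5@(2,0):R
t=3: a0@(0,2):P a1@(0,2):P a2@(0,2):P a3@(5,2):R a4@(4,2):R a5@(2,4):R
t=4: a0@(5,2):P a1@(5,2):P a2@(5,2):P a3@(4,2):R a4@(3,2):R a5@(3,4):R
t=5: a0@(4,2):P a1@(4,2):P a2@(4,2):P a3@(3,2):R a4@(2,2):R a5@(2,4):R
t=6: a0@(3,2):P a1@(3,2):P a2@(3,2):P a3@(2,2):R a4@(1,2):R a5@(1,4):R
t=7: a0@(2,2):P a1@(2,2):P a2@(2,2):P a3@(1,2):R a4@(0,2):R a5@(0,4):R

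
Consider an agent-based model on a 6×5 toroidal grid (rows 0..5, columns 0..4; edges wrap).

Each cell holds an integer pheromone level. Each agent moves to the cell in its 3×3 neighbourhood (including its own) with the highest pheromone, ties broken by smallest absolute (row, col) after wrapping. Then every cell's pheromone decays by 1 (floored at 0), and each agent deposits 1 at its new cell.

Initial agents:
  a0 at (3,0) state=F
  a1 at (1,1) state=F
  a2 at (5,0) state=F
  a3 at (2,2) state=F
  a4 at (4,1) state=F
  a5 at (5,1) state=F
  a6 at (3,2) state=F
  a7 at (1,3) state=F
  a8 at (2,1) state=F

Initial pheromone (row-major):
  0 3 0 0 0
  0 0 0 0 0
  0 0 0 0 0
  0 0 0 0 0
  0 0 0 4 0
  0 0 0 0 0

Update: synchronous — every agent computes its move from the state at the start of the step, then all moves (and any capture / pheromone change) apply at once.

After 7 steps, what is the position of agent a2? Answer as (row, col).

(0, 1)

t=1: a0@(2,0) a1@(0,1) a2@(0,1) a3@(1,1) a4@(3,0) a5@(0,1) a6@(4,3) a7@(0,2) a8@(1,0) | pheromone: 0 5 1 0 0 / 1 1 0 0 0 / 1 0 0 0 0 / 1 0 0 0 0 / 0 0 0 4 0 / 0 0 0 0 0
t=2: a0@(1,0) a1@(0,1) a2@(0,1) a3@(0,1) a4@(2,0) a5@(0,1) a6@(4,3) a7@(0,1) a8@(0,1) | pheromone: 0 10 0 0 0 / 1 0 0 0 0 / 1 0 0 0 0 / 0 0 0 0 0 / 0 0 0 4 0 / 0 0 0 0 0
t=3: a0@(0,1) a1@(0,1) a2@(0,1) a3@(0,1) a4@(1,0) a5@(0,1) a6@(4,3) a7@(0,1) a8@(0,1) | pheromone: 0 16 0 0 0 / 1 0 0 0 0 / 0 0 0 0 0 / 0 0 0 0 0 / 0 0 0 4 0 / 0 0 0 0 0
t=4: a0@(0,1) a1@(0,1) a2@(0,1) a3@(0,1) a4@(0,1) a5@(0,1) a6@(4,3) a7@(0,1) a8@(0,1) | pheromone: 0 23 0 0 0 / 0 0 0 0 0 / 0 0 0 0 0 / 0 0 0 0 0 / 0 0 0 4 0 / 0 0 0 0 0
t=5: a0@(0,1) a1@(0,1) a2@(0,1) a3@(0,1) a4@(0,1) a5@(0,1) a6@(4,3) a7@(0,1) a8@(0,1) | pheromone: 0 30 0 0 0 / 0 0 0 0 0 / 0 0 0 0 0 / 0 0 0 0 0 / 0 0 0 4 0 / 0 0 0 0 0
t=6: a0@(0,1) a1@(0,1) a2@(0,1) a3@(0,1) a4@(0,1) a5@(0,1) a6@(4,3) a7@(0,1) a8@(0,1) | pheromone: 0 37 0 0 0 / 0 0 0 0 0 / 0 0 0 0 0 / 0 0 0 0 0 / 0 0 0 4 0 / 0 0 0 0 0
t=7: a0@(0,1) a1@(0,1) a2@(0,1) a3@(0,1) a4@(0,1) a5@(0,1) a6@(4,3) a7@(0,1) a8@(0,1) | pheromone: 0 44 0 0 0 / 0 0 0 0 0 / 0 0 0 0 0 / 0 0 0 0 0 / 0 0 0 4 0 / 0 0 0 0 0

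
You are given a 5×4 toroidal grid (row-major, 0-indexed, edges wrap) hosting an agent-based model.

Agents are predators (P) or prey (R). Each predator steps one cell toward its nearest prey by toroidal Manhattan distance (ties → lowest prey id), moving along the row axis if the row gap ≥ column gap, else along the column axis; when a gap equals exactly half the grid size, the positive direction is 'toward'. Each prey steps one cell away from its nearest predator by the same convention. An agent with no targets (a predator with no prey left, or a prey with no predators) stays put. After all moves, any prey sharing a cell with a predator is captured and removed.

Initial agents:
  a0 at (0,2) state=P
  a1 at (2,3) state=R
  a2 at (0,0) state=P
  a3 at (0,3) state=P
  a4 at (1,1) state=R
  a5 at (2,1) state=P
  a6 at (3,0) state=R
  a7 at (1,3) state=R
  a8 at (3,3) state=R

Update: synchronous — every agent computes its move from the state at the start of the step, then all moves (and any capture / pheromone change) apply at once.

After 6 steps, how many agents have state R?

4

t=1: a0@(1,2):P a1@(3,3):R a2@(1,0):P a3@(1,3):P a4@(0,1):R a5@(1,1):P a6@(2,0):R a7@(2,3):R a8@(2,3):R
t=2: a0@(0,2):P a1@(4,3):R a2@(2,0):P a3@(2,3):P a4@(4,1):R a5@(0,1):P a6@(3,0):R a7@(3,3):R a8@(3,3):R
t=3: a0@(4,2):P a2@(3,0):P a3@(3,3):P a4@(3,1):R a5@(4,1):P a6@(4,0):R a7@(4,3):R a8@(4,3):R
t=4: a0@(4,3):P a2@(3,1):P a3@(4,3):P a4@(3,2):R a5@(3,1):P a6@(0,0):R a7@(4,0):R a8@(4,0):R
t=5: a0@(4,0):P a2@(3,2):P a3@(4,0):P a4@(3,3):R a5@(3,2):P a6@(1,0):R a7@(4,1):R a8@(4,1):R
t=6: a0@(4,1):P a2@(3,3):P a3@(4,1):P a4@(3,0):R a5@(3,3):P a6@(2,0):R a7@(4,2):R a8@(4,2):R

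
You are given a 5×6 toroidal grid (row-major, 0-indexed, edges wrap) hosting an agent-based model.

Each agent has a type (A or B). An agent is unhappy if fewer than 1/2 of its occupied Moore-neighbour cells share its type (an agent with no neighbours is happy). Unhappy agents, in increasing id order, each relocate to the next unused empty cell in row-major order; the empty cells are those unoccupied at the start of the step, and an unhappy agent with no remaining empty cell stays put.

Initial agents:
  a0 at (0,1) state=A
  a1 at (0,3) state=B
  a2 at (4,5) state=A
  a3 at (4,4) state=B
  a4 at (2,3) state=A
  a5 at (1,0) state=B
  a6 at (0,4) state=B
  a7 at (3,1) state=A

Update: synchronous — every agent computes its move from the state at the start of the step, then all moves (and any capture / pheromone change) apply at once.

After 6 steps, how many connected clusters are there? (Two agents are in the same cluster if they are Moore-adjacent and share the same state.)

t=1: a0@(0,0):A a1@(0,3):B a2@(0,2):A a3@(4,4):B a4@(2,3):A a5@(0,5):B a6@(0,4):B a7@(3,1):A
t=2: a0@(0,1):A a1@(0,3):B a2@(1,0):A a3@(4,4):B a4@(2,3):A a5@(0,5):B a6@(0,4):B a7@(3,1):A
t=3: (unchanged — steady state)

4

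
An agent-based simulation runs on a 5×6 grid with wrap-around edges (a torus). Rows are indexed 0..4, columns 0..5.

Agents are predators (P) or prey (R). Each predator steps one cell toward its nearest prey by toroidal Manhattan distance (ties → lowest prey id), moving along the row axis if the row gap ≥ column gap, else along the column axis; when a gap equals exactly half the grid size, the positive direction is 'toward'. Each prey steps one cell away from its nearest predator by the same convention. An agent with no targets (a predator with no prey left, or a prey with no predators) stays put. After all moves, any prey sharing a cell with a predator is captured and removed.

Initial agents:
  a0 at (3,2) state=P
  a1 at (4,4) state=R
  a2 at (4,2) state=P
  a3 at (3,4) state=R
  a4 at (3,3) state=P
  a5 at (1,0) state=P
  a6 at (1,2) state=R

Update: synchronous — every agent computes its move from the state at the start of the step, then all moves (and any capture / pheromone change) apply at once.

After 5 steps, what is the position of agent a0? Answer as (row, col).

(3, 1)

t=1: a0@(3,3):P a1@(4,5):R a2@(4,3):P a3@(3,5):R a4@(3,4):P a5@(1,1):P a6@(0,2):R
t=2: a0@(3,4):P a1@(4,0):R a2@(4,4):P a3@(3,0):R a4@(3,5):P a5@(0,1):P a6@(1,2):R
t=3: a0@(3,5):P a2@(4,5):P a3@(3,1):R a4@(3,0):P a5@(4,1):P a6@(2,2):R
t=4: a0@(3,0):P a2@(4,0):P a3@(3,2):R a4@(3,1):P a5@(3,1):P a6@(2,3):R
t=5: a0@(3,1):P a2@(4,1):P a3@(3,3):R a4@(3,2):P a5@(3,2):P a6@(2,4):R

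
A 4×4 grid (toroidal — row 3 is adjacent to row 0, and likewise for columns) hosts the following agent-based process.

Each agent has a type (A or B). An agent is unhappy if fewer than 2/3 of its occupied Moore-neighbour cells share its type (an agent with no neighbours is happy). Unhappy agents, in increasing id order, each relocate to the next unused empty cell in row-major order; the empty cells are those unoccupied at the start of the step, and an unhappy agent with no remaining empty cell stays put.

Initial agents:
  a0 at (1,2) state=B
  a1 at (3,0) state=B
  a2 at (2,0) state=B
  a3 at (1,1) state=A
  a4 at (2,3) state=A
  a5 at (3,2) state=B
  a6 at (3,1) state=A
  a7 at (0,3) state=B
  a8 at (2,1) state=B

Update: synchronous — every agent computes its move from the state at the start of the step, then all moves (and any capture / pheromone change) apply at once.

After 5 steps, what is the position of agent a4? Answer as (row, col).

(0, 2)

t=1: a0@(0,0):B a1@(0,1):B a2@(0,2):B a3@(1,0):A a4@(1,3):A a5@(2,2):B a6@(3,3):A a7@(0,3):B a8@(2,1):B
t=2: a0@(1,1):B a1@(0,1):B a2@(1,2):B a3@(2,0):A a4@(2,3):A a5@(3,0):B a6@(3,1):A a7@(3,2):B a8@(2,1):B
t=3: a0@(1,1):B a1@(0,1):B a2@(1,2):B a3@(0,0):A a4@(0,2):A a5@(0,3):B a6@(1,0):A a7@(1,3):B a8@(2,1):B
t=4: a0@(2,0):B a1@(2,2):B a2@(1,2):B a3@(2,3):A a4@(3,0):A a5@(3,1):B a6@(3,2):A a7@(3,3):B a8@(2,1):B
t=5: a0@(0,0):B a1@(2,2):B a2@(1,2):B a3@(0,1):A a4@(0,2):A a5@(0,3):B a6@(1,0):A a7@(1,1):B a8@(2,1):B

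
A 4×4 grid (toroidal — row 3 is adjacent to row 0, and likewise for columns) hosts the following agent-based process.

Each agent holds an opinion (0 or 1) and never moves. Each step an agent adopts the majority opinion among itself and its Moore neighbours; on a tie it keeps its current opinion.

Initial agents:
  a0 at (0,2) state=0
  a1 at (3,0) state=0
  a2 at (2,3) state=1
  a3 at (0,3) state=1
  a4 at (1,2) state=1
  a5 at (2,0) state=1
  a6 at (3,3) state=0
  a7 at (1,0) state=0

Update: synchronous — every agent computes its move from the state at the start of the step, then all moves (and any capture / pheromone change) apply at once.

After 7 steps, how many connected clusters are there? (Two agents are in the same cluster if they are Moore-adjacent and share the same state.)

t=1: a0@(0,2):0 a1@(3,0):1 a2@(2,3):1 a3@(0,3):0 a4@(1,2):1 a5@(2,0):0 a6@(3,3):0 a7@(1,0):1
t=2: a0@(0,2):0 a1@(3,0):0 a2@(2,3):1 a3@(0,3):0 a4@(1,2):1 a5@(2,0):1 a6@(3,3):0 a7@(1,0):1
t=3: (unchanged — steady state)

2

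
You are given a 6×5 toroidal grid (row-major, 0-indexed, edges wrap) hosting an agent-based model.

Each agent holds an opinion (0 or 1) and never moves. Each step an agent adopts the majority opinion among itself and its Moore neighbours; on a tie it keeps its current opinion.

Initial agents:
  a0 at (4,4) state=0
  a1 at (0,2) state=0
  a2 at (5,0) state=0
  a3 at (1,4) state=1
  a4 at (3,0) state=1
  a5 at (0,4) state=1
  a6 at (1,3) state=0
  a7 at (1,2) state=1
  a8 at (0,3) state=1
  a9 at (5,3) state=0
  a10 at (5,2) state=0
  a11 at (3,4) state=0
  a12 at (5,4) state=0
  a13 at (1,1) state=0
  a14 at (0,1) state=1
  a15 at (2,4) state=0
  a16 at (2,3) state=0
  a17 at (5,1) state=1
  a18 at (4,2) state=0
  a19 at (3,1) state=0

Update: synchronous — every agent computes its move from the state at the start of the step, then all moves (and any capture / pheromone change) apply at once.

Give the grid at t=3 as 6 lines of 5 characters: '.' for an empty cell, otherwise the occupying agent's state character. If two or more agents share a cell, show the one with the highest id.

.0000
.0000
...00
00..0
..0.0
00000

t=1: a0@(4,4):0 a1@(0,2):0 a2@(5,0):0 a3@(1,4):1 a4@(3,0):0 a5@(0,4):0 a6@(1,3):0 a7@(1,2):0 a8@(0,3):0 a9@(5,3):0 a10@(5,2):0 a11@(3,4):0 a12@(5,4):0 a13@(1,1):0 a14@(0,1):0 a15@(2,4):0 a16@(2,3):0 a17@(5,1):0 a18@(4,2):0 a19@(3,1):0
t=2: a0@(4,4):0 a1@(0,2):0 a2@(5,0):0 a3@(1,4):0 a4@(3,0):0 a5@(0,4):0 a6@(1,3):0 a7@(1,2):0 a8@(0,3):0 a9@(5,3):0 a10@(5,2):0 a11@(3,4):0 a12@(5,4):0 a13@(1,1):0 a14@(0,1):0 a15@(2,4):0 a16@(2,3):0 a17@(5,1):0 a18@(4,2):0 a19@(3,1):0
t=3: (unchanged — steady state)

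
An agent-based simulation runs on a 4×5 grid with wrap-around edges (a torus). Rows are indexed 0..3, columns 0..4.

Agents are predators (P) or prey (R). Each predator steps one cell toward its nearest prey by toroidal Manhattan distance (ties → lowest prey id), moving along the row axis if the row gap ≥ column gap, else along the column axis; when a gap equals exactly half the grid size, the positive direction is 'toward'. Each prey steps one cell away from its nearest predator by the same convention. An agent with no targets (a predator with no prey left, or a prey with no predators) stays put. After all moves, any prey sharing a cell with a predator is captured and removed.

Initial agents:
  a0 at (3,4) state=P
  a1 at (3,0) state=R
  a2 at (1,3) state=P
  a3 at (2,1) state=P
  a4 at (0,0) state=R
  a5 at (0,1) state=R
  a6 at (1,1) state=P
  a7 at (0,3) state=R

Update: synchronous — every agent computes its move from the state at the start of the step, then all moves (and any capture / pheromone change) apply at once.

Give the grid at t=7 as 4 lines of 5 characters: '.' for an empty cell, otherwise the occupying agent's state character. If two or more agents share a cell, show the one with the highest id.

.....
...R.
..PPP
.....

t=1: a0@(3,0):P a2@(0,3):P a3@(3,1):P a4@(1,0):R a6@(0,1):P a7@(3,3):R
t=2: a0@(0,0):P a2@(3,3):P a3@(3,2):P a6@(1,1):P a7@(2,3):R
t=3: a0@(1,0):P a2@(2,3):P a3@(2,2):P a6@(1,2):P a7@(1,3):R
t=4: a0@(1,4):P a2@(1,3):P a3@(1,2):P a6@(1,3):P a7@(0,3):R
t=5: a0@(0,4):P a2@(0,3):P a3@(0,2):P a6@(0,3):P a7@(3,3):R
t=6: a0@(3,4):P a2@(3,3):P a3@(3,2):P a6@(3,3):P a7@(2,3):R
t=7: a0@(2,4):P a2@(2,3):P a3@(2,2):P a6@(2,3):P a7@(1,3):R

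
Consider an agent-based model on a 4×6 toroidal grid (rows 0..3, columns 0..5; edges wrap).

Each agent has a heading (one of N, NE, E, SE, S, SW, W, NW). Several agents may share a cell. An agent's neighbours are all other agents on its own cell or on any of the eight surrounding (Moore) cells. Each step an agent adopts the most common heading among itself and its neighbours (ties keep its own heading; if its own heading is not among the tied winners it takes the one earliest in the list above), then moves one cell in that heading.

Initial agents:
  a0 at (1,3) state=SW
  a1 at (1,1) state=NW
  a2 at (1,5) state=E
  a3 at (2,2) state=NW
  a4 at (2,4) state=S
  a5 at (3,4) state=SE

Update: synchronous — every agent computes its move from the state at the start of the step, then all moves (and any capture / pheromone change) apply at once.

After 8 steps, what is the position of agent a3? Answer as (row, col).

t=1: a0@(2,2):SW a1@(0,0):NW a2@(1,0):E a3@(1,1):NW a4@(3,4):S a5@(0,5):SE
t=2: a0@(3,1):SW a1@(3,5):NW a2@(0,5):NW a3@(0,0):NW a4@(0,4):S a5@(1,0):SE
t=3: a0@(0,0):SW a1@(2,4):NW a2@(3,4):NW a3@(3,5):NW a4@(3,3):NW a5@(0,5):NW
t=4: a0@(3,5):NW a1@(1,3):NW a2@(2,3):NW a3@(2,4):NW a4@(2,2):NW a5@(3,4):NW
t=5: a0@(2,4):NW a1@(0,2):NW a2@(1,2):NW a3@(1,3):NW a4@(1,1):NW a5@(2,3):NW
t=6: a0@(1,3):NW a1@(3,1):NW a2@(0,1):NW a3@(0,2):NW a4@(0,0):NW a5@(1,2):NW
t=7: a0@(0,2):NW a1@(2,0):NW a2@(3,0):NW a3@(3,1):NW a4@(3,5):NW a5@(0,1):NW
t=8: a0@(3,1):NW a1@(1,5):NW a2@(2,5):NW a3@(2,0):NW a4@(2,4):NW a5@(3,0):NW

(2, 0)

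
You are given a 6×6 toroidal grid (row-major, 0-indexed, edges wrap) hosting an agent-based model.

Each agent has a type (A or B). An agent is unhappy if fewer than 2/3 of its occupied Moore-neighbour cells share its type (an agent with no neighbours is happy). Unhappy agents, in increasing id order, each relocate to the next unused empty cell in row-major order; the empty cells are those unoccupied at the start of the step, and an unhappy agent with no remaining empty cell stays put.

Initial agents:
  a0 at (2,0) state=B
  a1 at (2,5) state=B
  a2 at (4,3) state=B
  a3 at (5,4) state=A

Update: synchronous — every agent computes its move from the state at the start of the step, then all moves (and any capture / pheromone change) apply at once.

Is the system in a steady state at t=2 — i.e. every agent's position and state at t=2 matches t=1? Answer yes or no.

no

t=1: a0@(2,0):B a1@(2,5):B a2@(0,0):B a3@(0,1):A
t=2: a0@(2,0):B a1@(2,5):B a2@(0,2):B a3@(0,3):A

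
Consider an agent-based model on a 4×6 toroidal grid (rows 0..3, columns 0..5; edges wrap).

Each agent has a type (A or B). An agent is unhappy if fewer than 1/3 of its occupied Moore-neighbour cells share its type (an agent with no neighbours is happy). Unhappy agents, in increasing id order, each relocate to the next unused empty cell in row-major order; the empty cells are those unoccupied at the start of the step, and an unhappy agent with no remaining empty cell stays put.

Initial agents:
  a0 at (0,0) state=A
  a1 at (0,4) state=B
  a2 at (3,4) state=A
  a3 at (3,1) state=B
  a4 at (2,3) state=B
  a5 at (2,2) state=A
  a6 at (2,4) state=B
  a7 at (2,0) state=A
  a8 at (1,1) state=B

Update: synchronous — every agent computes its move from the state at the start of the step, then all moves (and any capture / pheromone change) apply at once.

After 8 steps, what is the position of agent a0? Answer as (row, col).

t=1: a0@(0,1):A a1@(0,2):B a2@(0,3):A a3@(0,5):B a4@(2,3):B a5@(1,0):A a6@(2,4):B a7@(1,2):A a8@(1,3):B
t=2: a0@(0,1):A a1@(0,0):B a2@(0,3):A a3@(0,4):B a4@(2,3):B a5@(1,0):A a6@(2,4):B a7@(1,2):A a8@(1,3):B
t=3: a0@(0,1):A a1@(0,2):B a2@(0,3):A a3@(0,4):B a4@(2,3):B a5@(1,0):A a6@(2,4):B a7@(1,2):A a8@(1,3):B
t=4: a0@(0,1):A a1@(0,0):B a2@(0,5):A a3@(0,4):B a4@(2,3):B a5@(1,0):A a6@(2,4):B a7@(1,2):A a8@(1,3):B
t=5: a0@(0,1):A a1@(0,2):B a2@(0,5):A a3@(0,4):B a4@(2,3):B a5@(1,0):A a6@(2,4):B a7@(1,2):A a8@(1,3):B
t=6: a0@(0,1):A a1@(0,2):B a2@(0,5):A a3@(0,4):B a4@(2,3):B a5@(1,0):A a6@(2,4):B a7@(0,0):A a8@(1,3):B
t=7: (unchanged — steady state)

(0, 1)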